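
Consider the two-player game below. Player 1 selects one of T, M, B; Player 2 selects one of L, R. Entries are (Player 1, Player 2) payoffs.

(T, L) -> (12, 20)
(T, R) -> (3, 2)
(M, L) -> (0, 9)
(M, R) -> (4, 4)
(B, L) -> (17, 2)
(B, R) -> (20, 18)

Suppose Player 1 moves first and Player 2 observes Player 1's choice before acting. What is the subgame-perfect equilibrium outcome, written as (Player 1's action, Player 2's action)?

(B, R)

Backward induction with Player 1 moving first.
- T → Player 2 plays L (best of 20, 2); Player 1 gets 12.
- M → Player 2 plays L (best of 9, 4); Player 1 gets 0.
- B → Player 2 plays R (best of 2, 18); Player 1 gets 20.
Maximizing over 12, 0, 20, Player 1 chooses B. Subgame-perfect outcome: (B, R) with payoffs (20, 18).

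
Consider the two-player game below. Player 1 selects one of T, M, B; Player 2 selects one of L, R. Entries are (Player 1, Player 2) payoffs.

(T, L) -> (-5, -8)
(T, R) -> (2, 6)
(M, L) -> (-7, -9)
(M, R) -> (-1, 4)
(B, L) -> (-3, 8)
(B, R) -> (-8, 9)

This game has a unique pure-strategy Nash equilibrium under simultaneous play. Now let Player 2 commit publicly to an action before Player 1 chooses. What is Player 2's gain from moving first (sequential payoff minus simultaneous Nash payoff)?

2

Solve by backward induction (Player 2 leads).
- L → Player 1 plays B (best of -5, -7, -3); Player 2 gets 8.
- R → Player 1 plays T (best of 2, -1, -8); Player 2 gets 6.
Among 8, 6, the best is 8 at L. Subgame-perfect outcome: (B, L) with payoffs (-3, 8).
Under simultaneous play:
Player 1's best replies: L→B; R→T.
Player 2's best replies: T→R; M→R; B→R.
The unique mutual best reply is (T, R), giving (2, 6).
Player 2's commitment gain: 8 − 6 = 2.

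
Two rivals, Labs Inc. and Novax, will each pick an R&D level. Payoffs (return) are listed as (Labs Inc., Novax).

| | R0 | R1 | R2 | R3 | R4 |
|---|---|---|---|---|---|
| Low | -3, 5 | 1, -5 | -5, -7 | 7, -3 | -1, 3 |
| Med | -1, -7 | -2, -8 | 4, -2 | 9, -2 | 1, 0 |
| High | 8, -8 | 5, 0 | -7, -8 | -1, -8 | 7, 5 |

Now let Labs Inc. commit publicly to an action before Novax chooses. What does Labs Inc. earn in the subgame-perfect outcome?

7

Novax best-responds to each possible Labs Inc. move:
- Low: BR = R0, leader payoff -3.
- Med: BR = R4, leader payoff 1.
- High: BR = R4, leader payoff 7.
Maximizing over -3, 1, 7, Labs Inc. chooses High. Subgame-perfect outcome: (High, R4) with payoffs (7, 5).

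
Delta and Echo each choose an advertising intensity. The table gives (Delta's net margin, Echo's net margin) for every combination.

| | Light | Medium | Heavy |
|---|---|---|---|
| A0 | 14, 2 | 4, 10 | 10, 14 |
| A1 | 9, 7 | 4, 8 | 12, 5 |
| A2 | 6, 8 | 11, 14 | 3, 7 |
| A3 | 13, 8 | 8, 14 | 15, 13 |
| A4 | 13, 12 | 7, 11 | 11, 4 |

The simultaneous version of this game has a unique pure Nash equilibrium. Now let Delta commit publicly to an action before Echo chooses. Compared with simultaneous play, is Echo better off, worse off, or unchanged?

Solve by backward induction (Delta leads).
- A0: Echo compares 2, 10, 14 and picks Heavy; Delta would get 10.
- A1: Echo compares 7, 8, 5 and picks Medium; Delta would get 4.
- A2: Echo compares 8, 14, 7 and picks Medium; Delta would get 11.
- A3: Echo compares 8, 14, 13 and picks Medium; Delta would get 8.
- A4: Echo compares 12, 11, 4 and picks Light; Delta would get 13.
Among 10, 4, 11, 8, 13, the best is 13 at A4. Subgame-perfect outcome: (A4, Light) with payoffs (13, 12).
Now find the simultaneous Nash equilibrium.
Delta's best replies: Light→A0; Medium→A2; Heavy→A3.
Echo's best replies: A0→Heavy; A1→Medium; A2→Medium; A3→Medium; A4→Light.
Only (A2, Medium) has each player best-responding; Nash payoffs (11, 14).
Echo earns 12 sequentially versus 14 at the Nash outcome: worse off.

worse off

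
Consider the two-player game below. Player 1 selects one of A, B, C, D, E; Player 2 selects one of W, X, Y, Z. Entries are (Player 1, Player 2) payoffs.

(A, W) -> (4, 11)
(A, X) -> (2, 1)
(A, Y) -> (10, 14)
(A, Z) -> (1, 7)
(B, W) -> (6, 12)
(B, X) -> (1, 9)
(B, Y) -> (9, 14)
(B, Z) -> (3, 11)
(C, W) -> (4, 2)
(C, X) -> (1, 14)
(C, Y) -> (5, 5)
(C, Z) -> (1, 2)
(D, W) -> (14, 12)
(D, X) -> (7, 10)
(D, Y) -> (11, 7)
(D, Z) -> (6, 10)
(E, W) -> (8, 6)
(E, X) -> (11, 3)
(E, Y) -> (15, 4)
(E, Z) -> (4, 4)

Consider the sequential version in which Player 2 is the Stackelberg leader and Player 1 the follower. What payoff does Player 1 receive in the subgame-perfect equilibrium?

14

Work backward from Player 1's decision.
- W → Player 1 plays D (best of 4, 6, 4, 14, 8); Player 2 gets 12.
- X → Player 1 plays E (best of 2, 1, 1, 7, 11); Player 2 gets 3.
- Y → Player 1 plays E (best of 10, 9, 5, 11, 15); Player 2 gets 4.
- Z → Player 1 plays D (best of 1, 3, 1, 6, 4); Player 2 gets 10.
Among 12, 3, 4, 10, the best is 12 at W. Subgame-perfect outcome: (D, W) with payoffs (14, 12).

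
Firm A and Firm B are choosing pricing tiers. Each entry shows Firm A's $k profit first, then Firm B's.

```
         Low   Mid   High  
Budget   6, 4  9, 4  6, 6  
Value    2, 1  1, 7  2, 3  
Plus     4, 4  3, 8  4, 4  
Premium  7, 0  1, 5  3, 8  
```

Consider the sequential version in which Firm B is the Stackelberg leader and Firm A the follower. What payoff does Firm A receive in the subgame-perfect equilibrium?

Backward induction with Firm B moving first.
- Low: BR = Premium, leader payoff 0.
- Mid: BR = Budget, leader payoff 4.
- High: BR = Budget, leader payoff 6.
Maximizing over 0, 4, 6, Firm B chooses High. Subgame-perfect outcome: (Budget, High) with payoffs (6, 6).

6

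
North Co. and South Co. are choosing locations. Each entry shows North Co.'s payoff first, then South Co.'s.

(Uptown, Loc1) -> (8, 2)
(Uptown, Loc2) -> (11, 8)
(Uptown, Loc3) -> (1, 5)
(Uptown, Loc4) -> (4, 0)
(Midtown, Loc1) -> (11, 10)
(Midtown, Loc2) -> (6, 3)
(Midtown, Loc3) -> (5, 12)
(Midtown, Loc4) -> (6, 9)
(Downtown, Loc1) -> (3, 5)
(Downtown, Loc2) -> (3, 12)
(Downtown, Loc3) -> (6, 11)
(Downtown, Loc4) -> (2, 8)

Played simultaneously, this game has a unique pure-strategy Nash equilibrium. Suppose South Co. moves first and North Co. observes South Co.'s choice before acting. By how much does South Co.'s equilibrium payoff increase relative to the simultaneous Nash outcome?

3

Backward induction with South Co. moving first.
- Loc1 → North Co. plays Midtown (best of 8, 11, 3); South Co. gets 10.
- Loc2 → North Co. plays Uptown (best of 11, 6, 3); South Co. gets 8.
- Loc3 → North Co. plays Downtown (best of 1, 5, 6); South Co. gets 11.
- Loc4 → North Co. plays Midtown (best of 4, 6, 2); South Co. gets 9.
Among 10, 8, 11, 9, the best is 11 at Loc3. Subgame-perfect outcome: (Downtown, Loc3) with payoffs (6, 11).
For the simultaneous game, intersect best replies.
North Co.'s best replies: Loc1→Midtown; Loc2→Uptown; Loc3→Downtown; Loc4→Midtown.
South Co.'s best replies: Uptown→Loc2; Midtown→Loc3; Downtown→Loc2.
Only (Uptown, Loc2) has each player best-responding; Nash payoffs (11, 8).
South Co.'s commitment gain: 11 − 8 = 3.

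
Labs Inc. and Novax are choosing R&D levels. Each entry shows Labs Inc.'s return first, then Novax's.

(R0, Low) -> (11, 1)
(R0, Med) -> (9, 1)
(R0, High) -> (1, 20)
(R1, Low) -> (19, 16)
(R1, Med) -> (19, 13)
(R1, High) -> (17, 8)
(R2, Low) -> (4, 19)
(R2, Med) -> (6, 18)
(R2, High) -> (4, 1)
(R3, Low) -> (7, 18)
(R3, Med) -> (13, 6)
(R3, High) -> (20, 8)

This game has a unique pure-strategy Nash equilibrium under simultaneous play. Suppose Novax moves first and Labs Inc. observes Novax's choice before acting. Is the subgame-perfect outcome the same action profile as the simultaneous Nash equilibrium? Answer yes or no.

yes

Solve by backward induction (Novax leads).
- Low: Labs Inc. compares 11, 19, 4, 7 and picks R1; Novax would get 16.
- Med: Labs Inc. compares 9, 19, 6, 13 and picks R1; Novax would get 13.
- High: Labs Inc. compares 1, 17, 4, 20 and picks R3; Novax would get 8.
Maximizing over 16, 13, 8, Novax chooses Low. Subgame-perfect outcome: (R1, Low) with payoffs (19, 16).
For the simultaneous game, intersect best replies.
Labs Inc.'s best replies: Low→R1; Med→R1; High→R3.
Novax's best replies: R0→High; R1→Low; R2→Low; R3→Low.
Only (R1, Low) has each player best-responding; Nash payoffs (19, 16).
Sequential outcome (R1, Low) coincides with the Nash profile (R1, Low).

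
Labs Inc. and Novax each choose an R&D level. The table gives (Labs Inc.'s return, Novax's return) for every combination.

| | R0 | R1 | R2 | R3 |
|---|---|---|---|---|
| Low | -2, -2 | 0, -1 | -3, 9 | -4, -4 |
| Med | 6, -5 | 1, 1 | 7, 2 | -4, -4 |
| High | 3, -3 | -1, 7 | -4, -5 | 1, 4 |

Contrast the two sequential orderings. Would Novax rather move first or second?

If Labs Inc. leads: Novax's best replies are Low→R2, Med→R2, High→R1; Labs Inc.'s induced payoffs -3, 7, -1; outcome (Med, R2), payoffs (7, 2).
If Novax leads: Labs Inc.'s best replies are R0→Med, R1→Med, R2→Med, R3→High; Novax's induced payoffs -5, 1, 2, 4; outcome (High, R3), payoffs (1, 4).
Novax gets 4 moving first and 2 moving second, so Novax prefers to move first.

first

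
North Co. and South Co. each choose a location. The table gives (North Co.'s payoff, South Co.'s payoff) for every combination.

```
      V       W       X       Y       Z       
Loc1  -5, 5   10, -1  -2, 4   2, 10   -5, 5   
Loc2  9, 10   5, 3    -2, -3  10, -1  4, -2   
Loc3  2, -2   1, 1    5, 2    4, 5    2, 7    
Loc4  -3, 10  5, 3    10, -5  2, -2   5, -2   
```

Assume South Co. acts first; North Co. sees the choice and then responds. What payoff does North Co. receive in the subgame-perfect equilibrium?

9

Solve by backward induction (South Co. leads).
- V → North Co. plays Loc2 (best of -5, 9, 2, -3); South Co. gets 10.
- W → North Co. plays Loc1 (best of 10, 5, 1, 5); South Co. gets -1.
- X → North Co. plays Loc4 (best of -2, -2, 5, 10); South Co. gets -5.
- Y → North Co. plays Loc2 (best of 2, 10, 4, 2); South Co. gets -1.
- Z → North Co. plays Loc4 (best of -5, 4, 2, 5); South Co. gets -2.
South Co.'s induced payoffs are 10, -1, -5, -1, -2, so South Co. commits to V. Subgame-perfect outcome: (Loc2, V) with payoffs (9, 10).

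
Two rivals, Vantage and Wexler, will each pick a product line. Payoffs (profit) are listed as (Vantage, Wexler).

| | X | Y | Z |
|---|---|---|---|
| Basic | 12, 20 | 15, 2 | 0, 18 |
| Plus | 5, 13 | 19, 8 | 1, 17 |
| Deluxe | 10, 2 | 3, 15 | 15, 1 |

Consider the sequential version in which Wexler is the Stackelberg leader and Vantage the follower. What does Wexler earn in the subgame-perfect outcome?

20

Work backward from Vantage's decision.
- X → Vantage plays Basic (best of 12, 5, 10); Wexler gets 20.
- Y → Vantage plays Plus (best of 15, 19, 3); Wexler gets 8.
- Z → Vantage plays Deluxe (best of 0, 1, 15); Wexler gets 1.
Wexler's induced payoffs are 20, 8, 1, so Wexler commits to X. Subgame-perfect outcome: (Basic, X) with payoffs (12, 20).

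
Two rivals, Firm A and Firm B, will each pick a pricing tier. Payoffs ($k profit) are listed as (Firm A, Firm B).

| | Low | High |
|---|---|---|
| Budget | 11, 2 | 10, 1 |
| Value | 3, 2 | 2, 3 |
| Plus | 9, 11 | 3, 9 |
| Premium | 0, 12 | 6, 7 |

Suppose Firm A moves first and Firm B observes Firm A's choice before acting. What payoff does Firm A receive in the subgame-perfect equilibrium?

Solve by backward induction (Firm A leads).
- Budget: Firm B compares 2, 1 and picks Low; Firm A would get 11.
- Value: Firm B compares 2, 3 and picks High; Firm A would get 2.
- Plus: Firm B compares 11, 9 and picks Low; Firm A would get 9.
- Premium: Firm B compares 12, 7 and picks Low; Firm A would get 0.
Maximizing over 11, 2, 9, 0, Firm A chooses Budget. Subgame-perfect outcome: (Budget, Low) with payoffs (11, 2).

11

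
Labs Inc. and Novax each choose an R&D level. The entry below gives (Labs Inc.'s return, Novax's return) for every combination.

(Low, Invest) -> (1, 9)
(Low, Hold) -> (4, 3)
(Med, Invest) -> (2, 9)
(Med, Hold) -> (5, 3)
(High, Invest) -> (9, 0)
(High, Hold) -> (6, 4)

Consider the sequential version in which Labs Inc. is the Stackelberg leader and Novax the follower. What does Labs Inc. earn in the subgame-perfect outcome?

Backward induction with Labs Inc. moving first.
- Low: Novax compares 9, 3 and picks Invest; Labs Inc. would get 1.
- Med: Novax compares 9, 3 and picks Invest; Labs Inc. would get 2.
- High: Novax compares 0, 4 and picks Hold; Labs Inc. would get 6.
Maximizing over 1, 2, 6, Labs Inc. chooses High. Subgame-perfect outcome: (High, Hold) with payoffs (6, 4).

6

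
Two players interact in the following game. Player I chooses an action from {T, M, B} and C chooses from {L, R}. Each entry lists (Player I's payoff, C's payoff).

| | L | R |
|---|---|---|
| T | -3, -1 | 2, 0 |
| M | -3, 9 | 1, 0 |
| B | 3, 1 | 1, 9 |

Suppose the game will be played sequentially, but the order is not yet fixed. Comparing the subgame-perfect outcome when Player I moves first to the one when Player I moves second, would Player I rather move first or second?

If Player I leads: C's best replies are T→R, M→L, B→R; Player I's induced payoffs 2, -3, 1; outcome (T, R), payoffs (2, 0).
If C leads: Player I's best replies are L→B, R→T; C's induced payoffs 1, 0; outcome (B, L), payoffs (3, 1).
Player I gets 2 moving first and 3 moving second, so Player I prefers to move second.

second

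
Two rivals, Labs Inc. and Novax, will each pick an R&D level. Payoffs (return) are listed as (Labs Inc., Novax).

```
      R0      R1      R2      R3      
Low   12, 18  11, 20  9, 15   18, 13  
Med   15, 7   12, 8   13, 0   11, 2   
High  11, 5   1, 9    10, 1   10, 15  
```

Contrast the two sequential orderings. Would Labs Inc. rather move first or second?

second

If Labs Inc. leads: Novax's best replies are Low→R1, Med→R1, High→R3; Labs Inc.'s induced payoffs 11, 12, 10; outcome (Med, R1), payoffs (12, 8).
If Novax leads: Labs Inc.'s best replies are R0→Med, R1→Med, R2→Med, R3→Low; Novax's induced payoffs 7, 8, 0, 13; outcome (Low, R3), payoffs (18, 13).
Labs Inc. gets 12 moving first and 18 moving second, so Labs Inc. prefers to move second.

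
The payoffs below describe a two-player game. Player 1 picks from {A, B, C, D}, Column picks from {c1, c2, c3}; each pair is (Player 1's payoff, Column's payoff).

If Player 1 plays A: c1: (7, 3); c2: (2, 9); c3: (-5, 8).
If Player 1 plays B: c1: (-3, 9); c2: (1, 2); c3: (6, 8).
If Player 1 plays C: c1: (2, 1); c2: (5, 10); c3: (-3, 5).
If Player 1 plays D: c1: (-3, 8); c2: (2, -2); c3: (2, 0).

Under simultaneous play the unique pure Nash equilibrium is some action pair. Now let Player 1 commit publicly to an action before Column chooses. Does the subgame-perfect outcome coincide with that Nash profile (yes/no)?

yes

Solve by backward induction (Player 1 leads).
- A: Column compares 3, 9, 8 and picks c2; Player 1 would get 2.
- B: Column compares 9, 2, 8 and picks c1; Player 1 would get -3.
- C: Column compares 1, 10, 5 and picks c2; Player 1 would get 5.
- D: Column compares 8, -2, 0 and picks c1; Player 1 would get -3.
Player 1's induced payoffs are 2, -3, 5, -3, so Player 1 commits to C. Subgame-perfect outcome: (C, c2) with payoffs (5, 10).
For the simultaneous game, intersect best replies.
Player 1's best replies: c1→A; c2→C; c3→B.
Column's best replies: A→c2; B→c1; C→c2; D→c1.
The unique mutual best reply is (C, c2), giving (5, 10).
Sequential outcome (C, c2) coincides with the Nash profile (C, c2).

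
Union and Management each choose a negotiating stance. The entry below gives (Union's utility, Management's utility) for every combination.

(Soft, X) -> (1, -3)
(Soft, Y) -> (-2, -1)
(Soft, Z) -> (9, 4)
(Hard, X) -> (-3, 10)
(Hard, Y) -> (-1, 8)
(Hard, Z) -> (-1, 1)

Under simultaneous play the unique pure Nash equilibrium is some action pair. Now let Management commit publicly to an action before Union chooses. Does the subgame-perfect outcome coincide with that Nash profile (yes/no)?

no

Backward induction with Management moving first.
- X → Union plays Soft (best of 1, -3); Management gets -3.
- Y → Union plays Hard (best of -2, -1); Management gets 8.
- Z → Union plays Soft (best of 9, -1); Management gets 4.
Among -3, 8, 4, the best is 8 at Y. Subgame-perfect outcome: (Hard, Y) with payoffs (-1, 8).
Now find the simultaneous Nash equilibrium.
Union's best replies: X→Soft; Y→Hard; Z→Soft.
Management's best replies: Soft→Z; Hard→X.
The unique mutual best reply is (Soft, Z), giving (9, 4).
Sequential outcome (Hard, Y) differs from the Nash profile (Soft, Z).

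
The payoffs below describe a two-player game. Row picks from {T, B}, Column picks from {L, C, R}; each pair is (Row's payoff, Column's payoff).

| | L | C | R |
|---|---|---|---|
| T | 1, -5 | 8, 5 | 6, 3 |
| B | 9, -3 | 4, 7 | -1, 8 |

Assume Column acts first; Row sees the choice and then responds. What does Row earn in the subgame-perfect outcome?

8

Work backward from Row's decision.
- L: BR = B, leader payoff -3.
- C: BR = T, leader payoff 5.
- R: BR = T, leader payoff 3.
Among -3, 5, 3, the best is 5 at C. Subgame-perfect outcome: (T, C) with payoffs (8, 5).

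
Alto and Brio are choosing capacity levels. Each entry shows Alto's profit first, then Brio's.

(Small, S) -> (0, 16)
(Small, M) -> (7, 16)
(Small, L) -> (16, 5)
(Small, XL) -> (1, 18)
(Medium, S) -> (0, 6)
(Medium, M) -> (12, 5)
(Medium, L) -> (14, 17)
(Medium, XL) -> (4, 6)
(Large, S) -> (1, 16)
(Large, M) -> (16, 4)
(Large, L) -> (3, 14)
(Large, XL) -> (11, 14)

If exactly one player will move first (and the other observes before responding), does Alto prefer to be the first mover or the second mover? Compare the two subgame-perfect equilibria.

first

If Alto leads: Brio's best replies are Small→XL, Medium→L, Large→S; Alto's induced payoffs 1, 14, 1; outcome (Medium, L), payoffs (14, 17).
If Brio leads: Alto's best replies are S→Large, M→Large, L→Small, XL→Large; Brio's induced payoffs 16, 4, 5, 14; outcome (Large, S), payoffs (1, 16).
Alto gets 14 moving first and 1 moving second, so Alto prefers to move first.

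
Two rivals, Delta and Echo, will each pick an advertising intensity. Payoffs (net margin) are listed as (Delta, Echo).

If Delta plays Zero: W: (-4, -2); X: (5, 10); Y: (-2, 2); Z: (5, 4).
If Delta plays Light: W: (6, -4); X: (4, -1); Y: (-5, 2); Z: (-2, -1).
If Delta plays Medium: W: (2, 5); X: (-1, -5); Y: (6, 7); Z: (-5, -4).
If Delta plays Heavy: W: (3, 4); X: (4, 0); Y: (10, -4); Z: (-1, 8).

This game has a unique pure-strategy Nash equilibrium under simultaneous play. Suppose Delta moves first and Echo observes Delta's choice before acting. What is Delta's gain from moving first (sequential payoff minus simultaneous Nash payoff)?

1

Echo best-responds to each possible Delta move:
- Zero: BR = X, leader payoff 5.
- Light: BR = Y, leader payoff -5.
- Medium: BR = Y, leader payoff 6.
- Heavy: BR = Z, leader payoff -1.
Maximizing over 5, -5, 6, -1, Delta chooses Medium. Subgame-perfect outcome: (Medium, Y) with payoffs (6, 7).
Now find the simultaneous Nash equilibrium.
Delta's best replies: W→Light; X→Zero; Y→Heavy; Z→Zero.
Echo's best replies: Zero→X; Light→Y; Medium→Y; Heavy→Z.
Only (Zero, X) has each player best-responding; Nash payoffs (5, 10).
Delta's commitment gain: 6 − 5 = 1.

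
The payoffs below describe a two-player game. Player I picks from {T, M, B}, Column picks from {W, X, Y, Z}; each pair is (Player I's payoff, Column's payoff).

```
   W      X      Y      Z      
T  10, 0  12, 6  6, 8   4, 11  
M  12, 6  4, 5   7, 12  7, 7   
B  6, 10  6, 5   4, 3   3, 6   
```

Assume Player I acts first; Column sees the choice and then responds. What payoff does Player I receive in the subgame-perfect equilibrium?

Backward induction with Player I moving first.
- T: BR = Z, leader payoff 4.
- M: BR = Y, leader payoff 7.
- B: BR = W, leader payoff 6.
Among 4, 7, 6, the best is 7 at M. Subgame-perfect outcome: (M, Y) with payoffs (7, 12).

7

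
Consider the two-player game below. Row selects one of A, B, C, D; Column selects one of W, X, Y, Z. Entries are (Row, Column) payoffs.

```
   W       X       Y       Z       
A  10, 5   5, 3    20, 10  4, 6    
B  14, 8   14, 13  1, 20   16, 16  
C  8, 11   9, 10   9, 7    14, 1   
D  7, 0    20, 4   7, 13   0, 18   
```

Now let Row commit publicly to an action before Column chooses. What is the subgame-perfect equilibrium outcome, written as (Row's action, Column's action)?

(A, Y)

Solve by backward induction (Row leads).
- A → Column plays Y (best of 5, 3, 10, 6); Row gets 20.
- B → Column plays Y (best of 8, 13, 20, 16); Row gets 1.
- C → Column plays W (best of 11, 10, 7, 1); Row gets 8.
- D → Column plays Z (best of 0, 4, 13, 18); Row gets 0.
Among 20, 1, 8, 0, the best is 20 at A. Subgame-perfect outcome: (A, Y) with payoffs (20, 10).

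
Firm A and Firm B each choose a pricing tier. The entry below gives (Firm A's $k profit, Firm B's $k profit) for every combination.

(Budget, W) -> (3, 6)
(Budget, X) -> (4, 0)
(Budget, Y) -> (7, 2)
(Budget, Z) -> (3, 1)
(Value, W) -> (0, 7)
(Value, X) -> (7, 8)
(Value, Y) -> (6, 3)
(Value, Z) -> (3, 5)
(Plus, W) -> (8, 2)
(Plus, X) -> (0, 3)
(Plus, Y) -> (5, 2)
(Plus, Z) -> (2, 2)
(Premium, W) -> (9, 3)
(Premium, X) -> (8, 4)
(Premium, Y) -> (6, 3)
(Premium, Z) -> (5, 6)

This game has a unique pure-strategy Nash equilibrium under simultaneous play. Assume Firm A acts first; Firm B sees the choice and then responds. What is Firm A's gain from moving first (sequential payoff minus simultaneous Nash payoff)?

2

Firm B best-responds to each possible Firm A move:
- Budget: BR = W, leader payoff 3.
- Value: BR = X, leader payoff 7.
- Plus: BR = X, leader payoff 0.
- Premium: BR = Z, leader payoff 5.
Among 3, 7, 0, 5, the best is 7 at Value. Subgame-perfect outcome: (Value, X) with payoffs (7, 8).
Now find the simultaneous Nash equilibrium.
Firm A's best replies: W→Premium; X→Premium; Y→Budget; Z→Premium.
Firm B's best replies: Budget→W; Value→X; Plus→X; Premium→Z.
Only (Premium, Z) has each player best-responding; Nash payoffs (5, 6).
Firm A's commitment gain: 7 − 5 = 2.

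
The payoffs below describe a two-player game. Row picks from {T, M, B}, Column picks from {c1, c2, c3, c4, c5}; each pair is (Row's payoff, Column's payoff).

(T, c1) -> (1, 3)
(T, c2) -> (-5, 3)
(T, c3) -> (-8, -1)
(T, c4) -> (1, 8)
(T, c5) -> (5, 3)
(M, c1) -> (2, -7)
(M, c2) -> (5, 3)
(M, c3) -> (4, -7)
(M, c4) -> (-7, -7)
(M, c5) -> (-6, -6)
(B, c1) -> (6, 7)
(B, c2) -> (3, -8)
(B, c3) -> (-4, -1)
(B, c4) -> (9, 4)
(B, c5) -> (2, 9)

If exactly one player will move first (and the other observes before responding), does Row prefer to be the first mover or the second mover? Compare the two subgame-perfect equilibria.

second

If Row leads: Column's best replies are T→c4, M→c2, B→c5; Row's induced payoffs 1, 5, 2; outcome (M, c2), payoffs (5, 3).
If Column leads: Row's best replies are c1→B, c2→M, c3→M, c4→B, c5→T; Column's induced payoffs 7, 3, -7, 4, 3; outcome (B, c1), payoffs (6, 7).
Row gets 5 moving first and 6 moving second, so Row prefers to move second.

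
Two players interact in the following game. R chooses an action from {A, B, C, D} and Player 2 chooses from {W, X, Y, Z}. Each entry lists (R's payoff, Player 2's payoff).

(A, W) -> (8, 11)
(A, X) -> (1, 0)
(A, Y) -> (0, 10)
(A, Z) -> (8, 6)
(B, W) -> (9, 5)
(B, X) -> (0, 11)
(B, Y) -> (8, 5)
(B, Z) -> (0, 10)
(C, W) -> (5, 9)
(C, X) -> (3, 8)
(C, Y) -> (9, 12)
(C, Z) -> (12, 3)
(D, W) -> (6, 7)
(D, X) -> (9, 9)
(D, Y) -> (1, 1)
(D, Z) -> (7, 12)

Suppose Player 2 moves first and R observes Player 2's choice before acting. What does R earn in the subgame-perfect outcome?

9

R best-responds to each possible Player 2 move:
- W: R compares 8, 9, 5, 6 and picks B; Player 2 would get 5.
- X: R compares 1, 0, 3, 9 and picks D; Player 2 would get 9.
- Y: R compares 0, 8, 9, 1 and picks C; Player 2 would get 12.
- Z: R compares 8, 0, 12, 7 and picks C; Player 2 would get 3.
Player 2's induced payoffs are 5, 9, 12, 3, so Player 2 commits to Y. Subgame-perfect outcome: (C, Y) with payoffs (9, 12).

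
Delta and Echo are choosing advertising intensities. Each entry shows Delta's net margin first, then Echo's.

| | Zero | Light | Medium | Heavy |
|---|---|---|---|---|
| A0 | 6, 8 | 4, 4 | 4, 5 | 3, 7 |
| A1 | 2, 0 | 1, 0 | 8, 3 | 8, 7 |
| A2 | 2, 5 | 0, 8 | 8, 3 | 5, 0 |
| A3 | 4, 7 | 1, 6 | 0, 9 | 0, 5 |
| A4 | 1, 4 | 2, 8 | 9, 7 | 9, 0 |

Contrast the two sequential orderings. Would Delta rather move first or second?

If Delta leads: Echo's best replies are A0→Zero, A1→Heavy, A2→Light, A3→Medium, A4→Light; Delta's induced payoffs 6, 8, 0, 0, 2; outcome (A1, Heavy), payoffs (8, 7).
If Echo leads: Delta's best replies are Zero→A0, Light→A0, Medium→A4, Heavy→A4; Echo's induced payoffs 8, 4, 7, 0; outcome (A0, Zero), payoffs (6, 8).
Delta gets 8 moving first and 6 moving second, so Delta prefers to move first.

first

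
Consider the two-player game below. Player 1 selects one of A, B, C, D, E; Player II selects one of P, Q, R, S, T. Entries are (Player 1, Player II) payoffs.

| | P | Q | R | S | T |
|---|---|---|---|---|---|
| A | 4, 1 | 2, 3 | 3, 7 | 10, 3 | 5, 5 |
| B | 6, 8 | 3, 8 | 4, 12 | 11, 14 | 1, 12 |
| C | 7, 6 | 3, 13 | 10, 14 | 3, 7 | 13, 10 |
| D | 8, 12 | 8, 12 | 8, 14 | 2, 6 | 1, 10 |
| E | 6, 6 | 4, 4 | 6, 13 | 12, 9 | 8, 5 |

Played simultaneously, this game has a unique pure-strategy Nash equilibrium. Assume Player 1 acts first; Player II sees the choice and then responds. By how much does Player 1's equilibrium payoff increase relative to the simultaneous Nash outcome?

Solve by backward induction (Player 1 leads).
- A: Player II compares 1, 3, 7, 3, 5 and picks R; Player 1 would get 3.
- B: Player II compares 8, 8, 12, 14, 12 and picks S; Player 1 would get 11.
- C: Player II compares 6, 13, 14, 7, 10 and picks R; Player 1 would get 10.
- D: Player II compares 12, 12, 14, 6, 10 and picks R; Player 1 would get 8.
- E: Player II compares 6, 4, 13, 9, 5 and picks R; Player 1 would get 6.
Player 1's induced payoffs are 3, 11, 10, 8, 6, so Player 1 commits to B. Subgame-perfect outcome: (B, S) with payoffs (11, 14).
For the simultaneous game, intersect best replies.
Player 1's best replies: P→D; Q→D; R→C; S→E; T→C.
Player II's best replies: A→R; B→S; C→R; D→R; E→R.
The unique mutual best reply is (C, R), giving (10, 14).
Player 1's commitment gain: 11 − 10 = 1.

1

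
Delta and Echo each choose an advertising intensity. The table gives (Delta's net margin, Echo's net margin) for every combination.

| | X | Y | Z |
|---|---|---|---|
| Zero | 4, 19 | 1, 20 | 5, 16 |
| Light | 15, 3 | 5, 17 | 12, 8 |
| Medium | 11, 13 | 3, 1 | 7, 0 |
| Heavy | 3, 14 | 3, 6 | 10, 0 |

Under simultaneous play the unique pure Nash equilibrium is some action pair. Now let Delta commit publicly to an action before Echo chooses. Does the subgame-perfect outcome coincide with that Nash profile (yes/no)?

no

Echo best-responds to each possible Delta move:
- Zero: Echo compares 19, 20, 16 and picks Y; Delta would get 1.
- Light: Echo compares 3, 17, 8 and picks Y; Delta would get 5.
- Medium: Echo compares 13, 1, 0 and picks X; Delta would get 11.
- Heavy: Echo compares 14, 6, 0 and picks X; Delta would get 3.
Among 1, 5, 11, 3, the best is 11 at Medium. Subgame-perfect outcome: (Medium, X) with payoffs (11, 13).
Now find the simultaneous Nash equilibrium.
Delta's best replies: X→Light; Y→Light; Z→Light.
Echo's best replies: Zero→Y; Light→Y; Medium→X; Heavy→X.
Only (Light, Y) has each player best-responding; Nash payoffs (5, 17).
Sequential outcome (Medium, X) differs from the Nash profile (Light, Y).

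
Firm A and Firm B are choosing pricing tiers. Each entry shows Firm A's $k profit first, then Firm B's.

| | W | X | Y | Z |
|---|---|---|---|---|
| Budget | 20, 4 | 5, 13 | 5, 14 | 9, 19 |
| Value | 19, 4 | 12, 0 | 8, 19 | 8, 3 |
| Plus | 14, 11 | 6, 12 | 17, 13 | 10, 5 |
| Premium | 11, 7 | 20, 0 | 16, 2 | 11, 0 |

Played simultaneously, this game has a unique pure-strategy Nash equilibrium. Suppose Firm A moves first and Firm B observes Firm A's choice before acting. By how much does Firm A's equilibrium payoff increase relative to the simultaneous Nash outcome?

Solve by backward induction (Firm A leads).
- Budget: BR = Z, leader payoff 9.
- Value: BR = Y, leader payoff 8.
- Plus: BR = Y, leader payoff 17.
- Premium: BR = W, leader payoff 11.
Maximizing over 9, 8, 17, 11, Firm A chooses Plus. Subgame-perfect outcome: (Plus, Y) with payoffs (17, 13).
For the simultaneous game, intersect best replies.
Firm A's best replies: W→Budget; X→Premium; Y→Plus; Z→Premium.
Firm B's best replies: Budget→Z; Value→Y; Plus→Y; Premium→W.
The unique mutual best reply is (Plus, Y), giving (17, 13).
Firm A's commitment gain: 17 − 17 = 0.

0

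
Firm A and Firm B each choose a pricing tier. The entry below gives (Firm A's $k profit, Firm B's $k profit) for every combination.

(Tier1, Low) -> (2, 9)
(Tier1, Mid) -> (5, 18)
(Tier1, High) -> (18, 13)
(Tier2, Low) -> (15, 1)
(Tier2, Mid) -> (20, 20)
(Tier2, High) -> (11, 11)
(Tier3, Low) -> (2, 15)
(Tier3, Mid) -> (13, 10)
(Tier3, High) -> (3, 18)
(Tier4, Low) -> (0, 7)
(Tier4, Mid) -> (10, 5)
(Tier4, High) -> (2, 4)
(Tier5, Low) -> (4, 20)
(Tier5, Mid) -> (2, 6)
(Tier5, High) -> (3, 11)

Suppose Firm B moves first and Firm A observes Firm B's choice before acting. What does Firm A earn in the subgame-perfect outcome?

20

Work backward from Firm A's decision.
- Low: BR = Tier2, leader payoff 1.
- Mid: BR = Tier2, leader payoff 20.
- High: BR = Tier1, leader payoff 13.
Firm B's induced payoffs are 1, 20, 13, so Firm B commits to Mid. Subgame-perfect outcome: (Tier2, Mid) with payoffs (20, 20).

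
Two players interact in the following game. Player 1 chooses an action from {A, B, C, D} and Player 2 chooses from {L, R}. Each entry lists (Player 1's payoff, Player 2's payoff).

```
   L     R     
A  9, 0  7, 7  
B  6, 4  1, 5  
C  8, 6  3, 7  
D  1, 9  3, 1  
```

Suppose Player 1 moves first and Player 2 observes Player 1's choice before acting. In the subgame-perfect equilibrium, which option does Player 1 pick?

Solve by backward induction (Player 1 leads).
- A: Player 2 compares 0, 7 and picks R; Player 1 would get 7.
- B: Player 2 compares 4, 5 and picks R; Player 1 would get 1.
- C: Player 2 compares 6, 7 and picks R; Player 1 would get 3.
- D: Player 2 compares 9, 1 and picks L; Player 1 would get 1.
Maximizing over 7, 1, 3, 1, Player 1 chooses A. Subgame-perfect outcome: (A, R) with payoffs (7, 7).

A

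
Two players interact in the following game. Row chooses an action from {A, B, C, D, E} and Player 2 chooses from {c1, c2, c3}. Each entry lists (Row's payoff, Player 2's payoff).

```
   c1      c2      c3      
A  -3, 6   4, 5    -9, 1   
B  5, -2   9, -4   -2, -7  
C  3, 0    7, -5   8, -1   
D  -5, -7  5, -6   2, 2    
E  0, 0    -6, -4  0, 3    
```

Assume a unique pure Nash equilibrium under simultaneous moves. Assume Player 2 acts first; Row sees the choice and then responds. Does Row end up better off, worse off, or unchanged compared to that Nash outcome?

better off

Work backward from Row's decision.
- c1: Row compares -3, 5, 3, -5, 0 and picks B; Player 2 would get -2.
- c2: Row compares 4, 9, 7, 5, -6 and picks B; Player 2 would get -4.
- c3: Row compares -9, -2, 8, 2, 0 and picks C; Player 2 would get -1.
Among -2, -4, -1, the best is -1 at c3. Subgame-perfect outcome: (C, c3) with payoffs (8, -1).
Now find the simultaneous Nash equilibrium.
Row's best replies: c1→B; c2→B; c3→C.
Player 2's best replies: A→c1; B→c1; C→c1; D→c3; E→c3.
The unique mutual best reply is (B, c1), giving (5, -2).
Row earns 8 sequentially versus 5 at the Nash outcome: better off.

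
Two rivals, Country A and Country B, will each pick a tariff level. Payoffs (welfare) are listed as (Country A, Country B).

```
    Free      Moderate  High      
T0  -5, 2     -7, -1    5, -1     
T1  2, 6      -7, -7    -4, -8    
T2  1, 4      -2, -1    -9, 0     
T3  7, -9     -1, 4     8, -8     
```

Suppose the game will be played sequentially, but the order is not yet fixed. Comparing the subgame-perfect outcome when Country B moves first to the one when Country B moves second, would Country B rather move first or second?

If Country A leads: Country B's best replies are T0→Free, T1→Free, T2→Free, T3→Moderate; Country A's induced payoffs -5, 2, 1, -1; outcome (T1, Free), payoffs (2, 6).
If Country B leads: Country A's best replies are Free→T3, Moderate→T3, High→T3; Country B's induced payoffs -9, 4, -8; outcome (T3, Moderate), payoffs (-1, 4).
Country B gets 4 moving first and 6 moving second, so Country B prefers to move second.

second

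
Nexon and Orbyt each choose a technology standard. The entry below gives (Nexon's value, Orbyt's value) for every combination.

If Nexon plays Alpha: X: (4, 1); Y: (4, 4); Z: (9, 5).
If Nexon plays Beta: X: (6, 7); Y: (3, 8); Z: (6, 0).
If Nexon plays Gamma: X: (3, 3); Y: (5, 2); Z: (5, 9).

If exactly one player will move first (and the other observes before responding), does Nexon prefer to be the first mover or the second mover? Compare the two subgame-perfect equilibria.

first

If Nexon leads: Orbyt's best replies are Alpha→Z, Beta→Y, Gamma→Z; Nexon's induced payoffs 9, 3, 5; outcome (Alpha, Z), payoffs (9, 5).
If Orbyt leads: Nexon's best replies are X→Beta, Y→Gamma, Z→Alpha; Orbyt's induced payoffs 7, 2, 5; outcome (Beta, X), payoffs (6, 7).
Nexon gets 9 moving first and 6 moving second, so Nexon prefers to move first.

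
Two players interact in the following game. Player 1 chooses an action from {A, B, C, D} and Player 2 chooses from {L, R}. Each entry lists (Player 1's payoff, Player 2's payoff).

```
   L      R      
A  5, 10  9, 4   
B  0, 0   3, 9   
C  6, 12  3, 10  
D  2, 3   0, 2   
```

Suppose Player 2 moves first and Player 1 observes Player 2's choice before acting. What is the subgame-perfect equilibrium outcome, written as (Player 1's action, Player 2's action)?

(C, L)

Player 1 best-responds to each possible Player 2 move:
- L: BR = C, leader payoff 12.
- R: BR = A, leader payoff 4.
Maximizing over 12, 4, Player 2 chooses L. Subgame-perfect outcome: (C, L) with payoffs (6, 12).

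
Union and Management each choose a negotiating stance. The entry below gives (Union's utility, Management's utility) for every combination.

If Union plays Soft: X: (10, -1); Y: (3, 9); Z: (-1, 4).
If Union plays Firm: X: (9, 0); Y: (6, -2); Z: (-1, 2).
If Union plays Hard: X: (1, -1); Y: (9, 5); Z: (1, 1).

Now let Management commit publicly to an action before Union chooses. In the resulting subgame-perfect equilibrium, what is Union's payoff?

Solve by backward induction (Management leads).
- X: BR = Soft, leader payoff -1.
- Y: BR = Hard, leader payoff 5.
- Z: BR = Hard, leader payoff 1.
Management's induced payoffs are -1, 5, 1, so Management commits to Y. Subgame-perfect outcome: (Hard, Y) with payoffs (9, 5).

9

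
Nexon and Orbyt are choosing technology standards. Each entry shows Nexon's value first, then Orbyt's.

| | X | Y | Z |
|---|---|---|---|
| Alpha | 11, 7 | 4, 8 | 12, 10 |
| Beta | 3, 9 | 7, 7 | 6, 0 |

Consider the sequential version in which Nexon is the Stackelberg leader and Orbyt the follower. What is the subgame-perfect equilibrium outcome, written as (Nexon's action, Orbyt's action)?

(Alpha, Z)

Orbyt best-responds to each possible Nexon move:
- Alpha: Orbyt compares 7, 8, 10 and picks Z; Nexon would get 12.
- Beta: Orbyt compares 9, 7, 0 and picks X; Nexon would get 3.
Nexon's induced payoffs are 12, 3, so Nexon commits to Alpha. Subgame-perfect outcome: (Alpha, Z) with payoffs (12, 10).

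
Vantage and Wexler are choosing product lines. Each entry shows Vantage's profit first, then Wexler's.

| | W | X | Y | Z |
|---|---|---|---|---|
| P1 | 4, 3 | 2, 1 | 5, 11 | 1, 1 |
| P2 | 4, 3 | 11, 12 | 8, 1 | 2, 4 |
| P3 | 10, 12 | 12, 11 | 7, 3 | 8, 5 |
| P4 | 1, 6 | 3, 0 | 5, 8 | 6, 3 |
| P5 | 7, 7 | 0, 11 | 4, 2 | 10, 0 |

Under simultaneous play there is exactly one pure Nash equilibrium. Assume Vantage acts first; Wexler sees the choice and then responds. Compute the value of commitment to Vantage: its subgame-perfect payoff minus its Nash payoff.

1

Work backward from Wexler's decision.
- P1: BR = Y, leader payoff 5.
- P2: BR = X, leader payoff 11.
- P3: BR = W, leader payoff 10.
- P4: BR = Y, leader payoff 5.
- P5: BR = X, leader payoff 0.
Maximizing over 5, 11, 10, 5, 0, Vantage chooses P2. Subgame-perfect outcome: (P2, X) with payoffs (11, 12).
For the simultaneous game, intersect best replies.
Vantage's best replies: W→P3; X→P3; Y→P2; Z→P5.
Wexler's best replies: P1→Y; P2→X; P3→W; P4→Y; P5→X.
Only (P3, W) has each player best-responding; Nash payoffs (10, 12).
Vantage's commitment gain: 11 − 10 = 1.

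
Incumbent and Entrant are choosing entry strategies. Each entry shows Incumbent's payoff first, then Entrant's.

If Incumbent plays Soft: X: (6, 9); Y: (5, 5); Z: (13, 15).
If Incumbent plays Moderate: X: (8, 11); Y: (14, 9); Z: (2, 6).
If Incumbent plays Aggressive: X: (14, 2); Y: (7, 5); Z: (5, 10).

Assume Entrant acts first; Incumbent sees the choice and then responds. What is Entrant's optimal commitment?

Backward induction with Entrant moving first.
- X: BR = Aggressive, leader payoff 2.
- Y: BR = Moderate, leader payoff 9.
- Z: BR = Soft, leader payoff 15.
Maximizing over 2, 9, 15, Entrant chooses Z. Subgame-perfect outcome: (Soft, Z) with payoffs (13, 15).

Z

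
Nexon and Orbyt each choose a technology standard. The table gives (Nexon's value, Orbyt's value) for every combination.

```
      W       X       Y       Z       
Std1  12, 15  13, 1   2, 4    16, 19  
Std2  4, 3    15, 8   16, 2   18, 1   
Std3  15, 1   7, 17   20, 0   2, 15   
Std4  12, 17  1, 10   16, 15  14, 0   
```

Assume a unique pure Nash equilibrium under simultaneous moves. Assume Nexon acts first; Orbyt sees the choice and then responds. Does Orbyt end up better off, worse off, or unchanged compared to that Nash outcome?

Work backward from Orbyt's decision.
- Std1 → Orbyt plays Z (best of 15, 1, 4, 19); Nexon gets 16.
- Std2 → Orbyt plays X (best of 3, 8, 2, 1); Nexon gets 15.
- Std3 → Orbyt plays X (best of 1, 17, 0, 15); Nexon gets 7.
- Std4 → Orbyt plays W (best of 17, 10, 15, 0); Nexon gets 12.
Among 16, 15, 7, 12, the best is 16 at Std1. Subgame-perfect outcome: (Std1, Z) with payoffs (16, 19).
Under simultaneous play:
Nexon's best replies: W→Std3; X→Std2; Y→Std3; Z→Std2.
Orbyt's best replies: Std1→Z; Std2→X; Std3→X; Std4→W.
The unique mutual best reply is (Std2, X), giving (15, 8).
Orbyt earns 19 sequentially versus 8 at the Nash outcome: better off.

better off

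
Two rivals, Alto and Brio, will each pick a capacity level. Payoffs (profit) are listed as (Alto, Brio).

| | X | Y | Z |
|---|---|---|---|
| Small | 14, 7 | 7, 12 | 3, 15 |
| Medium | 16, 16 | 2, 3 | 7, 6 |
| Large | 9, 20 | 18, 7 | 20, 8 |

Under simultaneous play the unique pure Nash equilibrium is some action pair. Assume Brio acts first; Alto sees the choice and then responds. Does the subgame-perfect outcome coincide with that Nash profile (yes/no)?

yes

Alto best-responds to each possible Brio move:
- X → Alto plays Medium (best of 14, 16, 9); Brio gets 16.
- Y → Alto plays Large (best of 7, 2, 18); Brio gets 7.
- Z → Alto plays Large (best of 3, 7, 20); Brio gets 8.
Maximizing over 16, 7, 8, Brio chooses X. Subgame-perfect outcome: (Medium, X) with payoffs (16, 16).
Under simultaneous play:
Alto's best replies: X→Medium; Y→Large; Z→Large.
Brio's best replies: Small→Z; Medium→X; Large→X.
The unique mutual best reply is (Medium, X), giving (16, 16).
Sequential outcome (Medium, X) coincides with the Nash profile (Medium, X).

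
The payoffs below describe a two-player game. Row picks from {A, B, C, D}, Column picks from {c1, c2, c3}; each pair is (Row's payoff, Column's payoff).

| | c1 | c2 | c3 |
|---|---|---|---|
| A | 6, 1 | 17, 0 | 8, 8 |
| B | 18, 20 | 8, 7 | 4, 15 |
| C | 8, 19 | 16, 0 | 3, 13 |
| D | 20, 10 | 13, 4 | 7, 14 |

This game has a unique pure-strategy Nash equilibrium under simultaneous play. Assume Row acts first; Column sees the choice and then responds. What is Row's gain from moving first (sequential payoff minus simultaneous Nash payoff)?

Column best-responds to each possible Row move:
- A: BR = c3, leader payoff 8.
- B: BR = c1, leader payoff 18.
- C: BR = c1, leader payoff 8.
- D: BR = c3, leader payoff 7.
Row's induced payoffs are 8, 18, 8, 7, so Row commits to B. Subgame-perfect outcome: (B, c1) with payoffs (18, 20).
Now find the simultaneous Nash equilibrium.
Row's best replies: c1→D; c2→A; c3→A.
Column's best replies: A→c3; B→c1; C→c1; D→c3.
Only (A, c3) has each player best-responding; Nash payoffs (8, 8).
Row's commitment gain: 18 − 8 = 10.

10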